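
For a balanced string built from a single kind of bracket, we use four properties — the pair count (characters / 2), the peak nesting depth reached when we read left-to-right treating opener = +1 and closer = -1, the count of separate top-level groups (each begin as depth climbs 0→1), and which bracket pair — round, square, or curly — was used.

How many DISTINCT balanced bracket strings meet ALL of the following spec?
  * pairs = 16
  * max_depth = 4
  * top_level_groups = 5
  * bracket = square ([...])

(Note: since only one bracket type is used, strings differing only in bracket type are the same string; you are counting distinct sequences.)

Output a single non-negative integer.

Spec: pairs=16 depth=4 groups=5
Count(depth <= 4) = 1114475
Count(depth <= 3) = 261760
Count(depth == 4) = 1114475 - 261760 = 852715

Answer: 852715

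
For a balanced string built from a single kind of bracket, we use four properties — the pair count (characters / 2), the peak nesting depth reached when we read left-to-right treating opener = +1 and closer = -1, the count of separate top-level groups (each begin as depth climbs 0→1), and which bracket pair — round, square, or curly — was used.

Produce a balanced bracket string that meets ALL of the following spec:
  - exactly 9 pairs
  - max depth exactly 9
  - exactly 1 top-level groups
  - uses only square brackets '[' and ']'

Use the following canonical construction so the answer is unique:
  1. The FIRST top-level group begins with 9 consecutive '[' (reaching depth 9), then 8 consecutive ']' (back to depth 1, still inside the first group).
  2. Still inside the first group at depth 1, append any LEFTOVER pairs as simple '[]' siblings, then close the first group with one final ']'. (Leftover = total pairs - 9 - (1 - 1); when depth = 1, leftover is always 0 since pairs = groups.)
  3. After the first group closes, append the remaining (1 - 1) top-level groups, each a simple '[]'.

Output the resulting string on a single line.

Spec: pairs=9 depth=9 groups=1
Leftover pairs = 9 - 9 - (1-1) = 0
First group: deep chain of depth 9 + 0 sibling pairs
Remaining 0 groups: simple '[]' each

Answer: [[[[[[[[[]]]]]]]]]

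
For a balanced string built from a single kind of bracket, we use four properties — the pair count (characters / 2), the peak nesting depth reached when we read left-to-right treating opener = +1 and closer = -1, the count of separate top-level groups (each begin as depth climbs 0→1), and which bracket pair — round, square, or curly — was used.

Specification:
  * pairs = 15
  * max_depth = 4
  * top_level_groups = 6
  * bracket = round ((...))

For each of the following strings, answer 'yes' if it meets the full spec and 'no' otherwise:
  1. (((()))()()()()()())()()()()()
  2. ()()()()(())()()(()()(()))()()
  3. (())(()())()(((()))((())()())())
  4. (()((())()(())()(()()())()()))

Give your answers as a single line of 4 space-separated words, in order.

Answer: yes no no no

Derivation:
String 1 '(((()))()()()()()())()()()()()': depth seq [1 2 3 4 3 2 1 2 1 2 1 2 1 2 1 2 1 2 1 0 1 0 1 0 1 0 1 0 1 0]
  -> pairs=15 depth=4 groups=6 -> yes
String 2 '()()()()(())()()(()()(()))()()': depth seq [1 0 1 0 1 0 1 0 1 2 1 0 1 0 1 0 1 2 1 2 1 2 3 2 1 0 1 0 1 0]
  -> pairs=15 depth=3 groups=10 -> no
String 3 '(())(()())()(((()))((())()())())': depth seq [1 2 1 0 1 2 1 2 1 0 1 0 1 2 3 4 3 2 1 2 3 4 3 2 3 2 3 2 1 2 1 0]
  -> pairs=16 depth=4 groups=4 -> no
String 4 '(()((())()(())()(()()())()()))': depth seq [1 2 1 2 3 4 3 2 3 2 3 4 3 2 3 2 3 4 3 4 3 4 3 2 3 2 3 2 1 0]
  -> pairs=15 depth=4 groups=1 -> no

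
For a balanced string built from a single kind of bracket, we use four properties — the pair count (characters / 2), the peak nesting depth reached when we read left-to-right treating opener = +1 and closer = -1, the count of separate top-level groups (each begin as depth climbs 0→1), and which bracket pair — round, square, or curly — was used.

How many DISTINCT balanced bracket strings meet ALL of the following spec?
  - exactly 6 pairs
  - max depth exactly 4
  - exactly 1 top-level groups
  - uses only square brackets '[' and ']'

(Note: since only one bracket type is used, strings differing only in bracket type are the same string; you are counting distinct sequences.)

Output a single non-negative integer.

Spec: pairs=6 depth=4 groups=1
Count(depth <= 4) = 34
Count(depth <= 3) = 16
Count(depth == 4) = 34 - 16 = 18

Answer: 18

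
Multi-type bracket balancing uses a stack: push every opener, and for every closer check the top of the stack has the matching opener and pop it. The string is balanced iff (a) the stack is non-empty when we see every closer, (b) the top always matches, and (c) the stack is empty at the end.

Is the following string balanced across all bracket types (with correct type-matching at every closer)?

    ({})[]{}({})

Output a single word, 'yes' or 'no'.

Answer: yes

Derivation:
pos 0: push '('; stack = (
pos 1: push '{'; stack = ({
pos 2: '}' matches '{'; pop; stack = (
pos 3: ')' matches '('; pop; stack = (empty)
pos 4: push '['; stack = [
pos 5: ']' matches '['; pop; stack = (empty)
pos 6: push '{'; stack = {
pos 7: '}' matches '{'; pop; stack = (empty)
pos 8: push '('; stack = (
pos 9: push '{'; stack = ({
pos 10: '}' matches '{'; pop; stack = (
pos 11: ')' matches '('; pop; stack = (empty)
end: stack empty → VALID
Verdict: properly nested → yes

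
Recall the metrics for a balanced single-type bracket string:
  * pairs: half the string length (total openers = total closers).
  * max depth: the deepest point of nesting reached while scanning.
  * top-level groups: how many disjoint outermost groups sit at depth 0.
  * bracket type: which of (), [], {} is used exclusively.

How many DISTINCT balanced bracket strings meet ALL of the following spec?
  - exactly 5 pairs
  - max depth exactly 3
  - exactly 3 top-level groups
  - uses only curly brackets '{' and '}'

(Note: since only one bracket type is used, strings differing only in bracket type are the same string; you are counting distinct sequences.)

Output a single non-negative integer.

Answer: 3

Derivation:
Spec: pairs=5 depth=3 groups=3
Count(depth <= 3) = 9
Count(depth <= 2) = 6
Count(depth == 3) = 9 - 6 = 3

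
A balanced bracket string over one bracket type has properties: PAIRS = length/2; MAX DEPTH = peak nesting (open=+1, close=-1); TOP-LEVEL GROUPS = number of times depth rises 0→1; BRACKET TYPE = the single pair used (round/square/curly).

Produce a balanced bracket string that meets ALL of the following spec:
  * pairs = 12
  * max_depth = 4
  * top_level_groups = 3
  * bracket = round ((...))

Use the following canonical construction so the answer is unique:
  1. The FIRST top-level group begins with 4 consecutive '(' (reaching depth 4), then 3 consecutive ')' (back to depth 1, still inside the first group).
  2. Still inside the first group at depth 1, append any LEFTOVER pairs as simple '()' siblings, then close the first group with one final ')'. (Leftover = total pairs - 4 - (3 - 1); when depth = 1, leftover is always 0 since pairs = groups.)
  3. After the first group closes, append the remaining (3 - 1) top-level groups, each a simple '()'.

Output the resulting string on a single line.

Spec: pairs=12 depth=4 groups=3
Leftover pairs = 12 - 4 - (3-1) = 6
First group: deep chain of depth 4 + 6 sibling pairs
Remaining 2 groups: simple '()' each

Answer: (((()))()()()()()())()()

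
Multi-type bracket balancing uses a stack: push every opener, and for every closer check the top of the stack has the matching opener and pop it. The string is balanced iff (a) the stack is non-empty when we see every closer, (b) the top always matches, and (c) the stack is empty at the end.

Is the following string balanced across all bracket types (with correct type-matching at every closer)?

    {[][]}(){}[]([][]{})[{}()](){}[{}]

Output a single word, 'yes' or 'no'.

pos 0: push '{'; stack = {
pos 1: push '['; stack = {[
pos 2: ']' matches '['; pop; stack = {
pos 3: push '['; stack = {[
pos 4: ']' matches '['; pop; stack = {
pos 5: '}' matches '{'; pop; stack = (empty)
pos 6: push '('; stack = (
pos 7: ')' matches '('; pop; stack = (empty)
pos 8: push '{'; stack = {
pos 9: '}' matches '{'; pop; stack = (empty)
pos 10: push '['; stack = [
pos 11: ']' matches '['; pop; stack = (empty)
pos 12: push '('; stack = (
pos 13: push '['; stack = ([
pos 14: ']' matches '['; pop; stack = (
pos 15: push '['; stack = ([
pos 16: ']' matches '['; pop; stack = (
pos 17: push '{'; stack = ({
pos 18: '}' matches '{'; pop; stack = (
pos 19: ')' matches '('; pop; stack = (empty)
pos 20: push '['; stack = [
pos 21: push '{'; stack = [{
pos 22: '}' matches '{'; pop; stack = [
pos 23: push '('; stack = [(
pos 24: ')' matches '('; pop; stack = [
pos 25: ']' matches '['; pop; stack = (empty)
pos 26: push '('; stack = (
pos 27: ')' matches '('; pop; stack = (empty)
pos 28: push '{'; stack = {
pos 29: '}' matches '{'; pop; stack = (empty)
pos 30: push '['; stack = [
pos 31: push '{'; stack = [{
pos 32: '}' matches '{'; pop; stack = [
pos 33: ']' matches '['; pop; stack = (empty)
end: stack empty → VALID
Verdict: properly nested → yes

Answer: yes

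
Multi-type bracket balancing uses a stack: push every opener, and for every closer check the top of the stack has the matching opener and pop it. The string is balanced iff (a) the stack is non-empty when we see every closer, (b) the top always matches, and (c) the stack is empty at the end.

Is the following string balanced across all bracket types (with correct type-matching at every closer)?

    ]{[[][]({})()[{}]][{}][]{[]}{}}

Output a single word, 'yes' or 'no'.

Answer: no

Derivation:
pos 0: saw closer ']' but stack is empty → INVALID
Verdict: unmatched closer ']' at position 0 → no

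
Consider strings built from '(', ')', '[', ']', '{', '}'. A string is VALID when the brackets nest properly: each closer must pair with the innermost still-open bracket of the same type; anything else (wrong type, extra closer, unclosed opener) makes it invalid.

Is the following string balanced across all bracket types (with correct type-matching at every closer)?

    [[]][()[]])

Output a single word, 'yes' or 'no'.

pos 0: push '['; stack = [
pos 1: push '['; stack = [[
pos 2: ']' matches '['; pop; stack = [
pos 3: ']' matches '['; pop; stack = (empty)
pos 4: push '['; stack = [
pos 5: push '('; stack = [(
pos 6: ')' matches '('; pop; stack = [
pos 7: push '['; stack = [[
pos 8: ']' matches '['; pop; stack = [
pos 9: ']' matches '['; pop; stack = (empty)
pos 10: saw closer ')' but stack is empty → INVALID
Verdict: unmatched closer ')' at position 10 → no

Answer: no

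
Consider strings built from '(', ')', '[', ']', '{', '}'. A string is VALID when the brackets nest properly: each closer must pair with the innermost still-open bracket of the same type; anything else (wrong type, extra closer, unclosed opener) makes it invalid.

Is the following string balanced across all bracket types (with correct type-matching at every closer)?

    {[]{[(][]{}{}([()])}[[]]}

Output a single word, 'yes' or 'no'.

pos 0: push '{'; stack = {
pos 1: push '['; stack = {[
pos 2: ']' matches '['; pop; stack = {
pos 3: push '{'; stack = {{
pos 4: push '['; stack = {{[
pos 5: push '('; stack = {{[(
pos 6: saw closer ']' but top of stack is '(' (expected ')') → INVALID
Verdict: type mismatch at position 6: ']' closes '(' → no

Answer: no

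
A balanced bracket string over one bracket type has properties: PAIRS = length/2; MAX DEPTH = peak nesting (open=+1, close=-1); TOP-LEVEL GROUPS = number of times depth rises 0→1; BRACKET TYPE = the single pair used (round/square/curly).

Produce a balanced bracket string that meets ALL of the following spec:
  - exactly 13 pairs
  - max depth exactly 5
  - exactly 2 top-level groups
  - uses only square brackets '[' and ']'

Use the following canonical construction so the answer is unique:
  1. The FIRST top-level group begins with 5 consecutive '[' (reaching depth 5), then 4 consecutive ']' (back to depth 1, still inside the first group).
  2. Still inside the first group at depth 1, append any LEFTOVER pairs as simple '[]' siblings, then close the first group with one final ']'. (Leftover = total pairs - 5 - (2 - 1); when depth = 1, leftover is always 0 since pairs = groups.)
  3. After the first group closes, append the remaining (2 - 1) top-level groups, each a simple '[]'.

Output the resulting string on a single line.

Answer: [[[[[]]]][][][][][][][]][]

Derivation:
Spec: pairs=13 depth=5 groups=2
Leftover pairs = 13 - 5 - (2-1) = 7
First group: deep chain of depth 5 + 7 sibling pairs
Remaining 1 groups: simple '[]' each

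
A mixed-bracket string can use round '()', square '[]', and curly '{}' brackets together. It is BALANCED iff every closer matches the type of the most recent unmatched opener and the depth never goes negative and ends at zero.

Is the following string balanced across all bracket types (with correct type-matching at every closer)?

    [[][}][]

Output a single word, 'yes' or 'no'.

pos 0: push '['; stack = [
pos 1: push '['; stack = [[
pos 2: ']' matches '['; pop; stack = [
pos 3: push '['; stack = [[
pos 4: saw closer '}' but top of stack is '[' (expected ']') → INVALID
Verdict: type mismatch at position 4: '}' closes '[' → no

Answer: no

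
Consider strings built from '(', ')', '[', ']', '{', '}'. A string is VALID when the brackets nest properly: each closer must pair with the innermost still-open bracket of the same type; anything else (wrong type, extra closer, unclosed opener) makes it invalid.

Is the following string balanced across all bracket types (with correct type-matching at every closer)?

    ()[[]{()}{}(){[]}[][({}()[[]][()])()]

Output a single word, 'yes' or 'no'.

pos 0: push '('; stack = (
pos 1: ')' matches '('; pop; stack = (empty)
pos 2: push '['; stack = [
pos 3: push '['; stack = [[
pos 4: ']' matches '['; pop; stack = [
pos 5: push '{'; stack = [{
pos 6: push '('; stack = [{(
pos 7: ')' matches '('; pop; stack = [{
pos 8: '}' matches '{'; pop; stack = [
pos 9: push '{'; stack = [{
pos 10: '}' matches '{'; pop; stack = [
pos 11: push '('; stack = [(
pos 12: ')' matches '('; pop; stack = [
pos 13: push '{'; stack = [{
pos 14: push '['; stack = [{[
pos 15: ']' matches '['; pop; stack = [{
pos 16: '}' matches '{'; pop; stack = [
pos 17: push '['; stack = [[
pos 18: ']' matches '['; pop; stack = [
pos 19: push '['; stack = [[
pos 20: push '('; stack = [[(
pos 21: push '{'; stack = [[({
pos 22: '}' matches '{'; pop; stack = [[(
pos 23: push '('; stack = [[((
pos 24: ')' matches '('; pop; stack = [[(
pos 25: push '['; stack = [[([
pos 26: push '['; stack = [[([[
pos 27: ']' matches '['; pop; stack = [[([
pos 28: ']' matches '['; pop; stack = [[(
pos 29: push '['; stack = [[([
pos 30: push '('; stack = [[([(
pos 31: ')' matches '('; pop; stack = [[([
pos 32: ']' matches '['; pop; stack = [[(
pos 33: ')' matches '('; pop; stack = [[
pos 34: push '('; stack = [[(
pos 35: ')' matches '('; pop; stack = [[
pos 36: ']' matches '['; pop; stack = [
end: stack still non-empty ([) → INVALID
Verdict: unclosed openers at end: [ → no

Answer: no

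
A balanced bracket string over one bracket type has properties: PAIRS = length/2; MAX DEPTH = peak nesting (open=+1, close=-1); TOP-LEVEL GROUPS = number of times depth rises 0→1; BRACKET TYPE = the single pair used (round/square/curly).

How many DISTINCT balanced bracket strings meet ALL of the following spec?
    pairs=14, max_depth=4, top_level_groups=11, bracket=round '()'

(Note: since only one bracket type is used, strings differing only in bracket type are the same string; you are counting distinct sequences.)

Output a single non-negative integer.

Answer: 11

Derivation:
Spec: pairs=14 depth=4 groups=11
Count(depth <= 4) = 440
Count(depth <= 3) = 429
Count(depth == 4) = 440 - 429 = 11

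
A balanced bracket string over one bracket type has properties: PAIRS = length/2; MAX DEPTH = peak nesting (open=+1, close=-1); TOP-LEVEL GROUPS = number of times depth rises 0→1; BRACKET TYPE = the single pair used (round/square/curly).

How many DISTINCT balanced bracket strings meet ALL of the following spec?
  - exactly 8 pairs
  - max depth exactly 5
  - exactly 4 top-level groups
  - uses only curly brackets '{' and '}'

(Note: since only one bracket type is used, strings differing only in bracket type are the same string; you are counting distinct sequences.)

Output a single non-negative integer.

Answer: 4

Derivation:
Spec: pairs=8 depth=5 groups=4
Count(depth <= 5) = 165
Count(depth <= 4) = 161
Count(depth == 5) = 165 - 161 = 4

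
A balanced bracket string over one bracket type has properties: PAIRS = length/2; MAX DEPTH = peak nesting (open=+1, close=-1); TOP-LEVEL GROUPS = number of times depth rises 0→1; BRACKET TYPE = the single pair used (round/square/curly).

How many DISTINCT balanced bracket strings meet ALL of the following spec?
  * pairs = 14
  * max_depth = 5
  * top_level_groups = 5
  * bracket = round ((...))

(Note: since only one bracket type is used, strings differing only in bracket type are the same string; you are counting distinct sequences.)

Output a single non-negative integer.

Answer: 43705

Derivation:
Spec: pairs=14 depth=5 groups=5
Count(depth <= 5) = 155320
Count(depth <= 4) = 111615
Count(depth == 5) = 155320 - 111615 = 43705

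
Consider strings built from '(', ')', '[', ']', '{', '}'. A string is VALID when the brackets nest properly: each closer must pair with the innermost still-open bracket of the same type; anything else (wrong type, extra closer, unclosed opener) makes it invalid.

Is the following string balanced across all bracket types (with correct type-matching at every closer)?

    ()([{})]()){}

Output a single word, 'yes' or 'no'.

Answer: no

Derivation:
pos 0: push '('; stack = (
pos 1: ')' matches '('; pop; stack = (empty)
pos 2: push '('; stack = (
pos 3: push '['; stack = ([
pos 4: push '{'; stack = ([{
pos 5: '}' matches '{'; pop; stack = ([
pos 6: saw closer ')' but top of stack is '[' (expected ']') → INVALID
Verdict: type mismatch at position 6: ')' closes '[' → no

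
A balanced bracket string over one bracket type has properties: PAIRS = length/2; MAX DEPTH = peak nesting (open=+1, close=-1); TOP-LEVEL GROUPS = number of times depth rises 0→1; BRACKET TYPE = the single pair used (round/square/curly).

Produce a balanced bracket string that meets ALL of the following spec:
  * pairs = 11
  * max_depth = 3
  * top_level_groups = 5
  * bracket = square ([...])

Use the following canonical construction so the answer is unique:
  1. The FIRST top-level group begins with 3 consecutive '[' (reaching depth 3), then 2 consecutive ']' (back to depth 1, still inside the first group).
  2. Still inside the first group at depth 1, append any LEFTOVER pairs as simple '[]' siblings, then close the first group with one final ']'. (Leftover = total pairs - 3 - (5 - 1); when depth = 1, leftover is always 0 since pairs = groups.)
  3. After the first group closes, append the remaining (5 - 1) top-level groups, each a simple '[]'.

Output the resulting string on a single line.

Spec: pairs=11 depth=3 groups=5
Leftover pairs = 11 - 3 - (5-1) = 4
First group: deep chain of depth 3 + 4 sibling pairs
Remaining 4 groups: simple '[]' each

Answer: [[[]][][][][]][][][][]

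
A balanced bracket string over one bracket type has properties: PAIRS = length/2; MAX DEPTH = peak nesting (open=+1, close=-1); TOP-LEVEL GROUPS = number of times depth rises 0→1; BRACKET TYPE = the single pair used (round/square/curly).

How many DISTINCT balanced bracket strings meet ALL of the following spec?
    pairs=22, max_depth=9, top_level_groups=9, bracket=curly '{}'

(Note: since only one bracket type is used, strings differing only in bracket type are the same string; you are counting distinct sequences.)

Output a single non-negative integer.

Spec: pairs=22 depth=9 groups=9
Count(depth <= 9) = 379314999
Count(depth <= 8) = 377906328
Count(depth == 9) = 379314999 - 377906328 = 1408671

Answer: 1408671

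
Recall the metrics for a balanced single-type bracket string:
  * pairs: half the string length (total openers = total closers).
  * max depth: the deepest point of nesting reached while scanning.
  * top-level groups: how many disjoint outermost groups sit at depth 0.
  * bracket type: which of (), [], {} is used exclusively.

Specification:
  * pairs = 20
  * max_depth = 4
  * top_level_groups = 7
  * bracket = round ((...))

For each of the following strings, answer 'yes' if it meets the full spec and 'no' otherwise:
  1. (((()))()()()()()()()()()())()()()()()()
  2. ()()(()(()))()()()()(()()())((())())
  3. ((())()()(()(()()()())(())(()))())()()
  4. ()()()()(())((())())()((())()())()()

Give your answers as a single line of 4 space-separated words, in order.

Answer: yes no no no

Derivation:
String 1 '(((()))()()()()()()()()()())()()()()()()': depth seq [1 2 3 4 3 2 1 2 1 2 1 2 1 2 1 2 1 2 1 2 1 2 1 2 1 2 1 0 1 0 1 0 1 0 1 0 1 0 1 0]
  -> pairs=20 depth=4 groups=7 -> yes
String 2 '()()(()(()))()()()()(()()())((())())': depth seq [1 0 1 0 1 2 1 2 3 2 1 0 1 0 1 0 1 0 1 0 1 2 1 2 1 2 1 0 1 2 3 2 1 2 1 0]
  -> pairs=18 depth=3 groups=9 -> no
String 3 '((())()()(()(()()()())(())(()))())()()': depth seq [1 2 3 2 1 2 1 2 1 2 3 2 3 4 3 4 3 4 3 4 3 2 3 4 3 2 3 4 3 2 1 2 1 0 1 0 1 0]
  -> pairs=19 depth=4 groups=3 -> no
String 4 '()()()()(())((())())()((())()())()()': depth seq [1 0 1 0 1 0 1 0 1 2 1 0 1 2 3 2 1 2 1 0 1 0 1 2 3 2 1 2 1 2 1 0 1 0 1 0]
  -> pairs=18 depth=3 groups=10 -> no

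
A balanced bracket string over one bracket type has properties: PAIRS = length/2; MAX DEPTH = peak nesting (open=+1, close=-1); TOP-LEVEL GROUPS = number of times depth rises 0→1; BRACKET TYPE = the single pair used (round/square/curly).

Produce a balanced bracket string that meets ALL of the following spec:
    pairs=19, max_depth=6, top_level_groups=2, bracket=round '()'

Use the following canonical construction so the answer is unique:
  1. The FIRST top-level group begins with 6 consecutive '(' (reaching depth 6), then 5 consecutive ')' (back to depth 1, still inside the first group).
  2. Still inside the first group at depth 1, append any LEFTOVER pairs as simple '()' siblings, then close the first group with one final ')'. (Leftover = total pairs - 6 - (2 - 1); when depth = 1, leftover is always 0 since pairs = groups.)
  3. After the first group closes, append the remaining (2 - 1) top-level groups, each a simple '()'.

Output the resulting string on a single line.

Answer: (((((()))))()()()()()()()()()()()())()

Derivation:
Spec: pairs=19 depth=6 groups=2
Leftover pairs = 19 - 6 - (2-1) = 12
First group: deep chain of depth 6 + 12 sibling pairs
Remaining 1 groups: simple '()' each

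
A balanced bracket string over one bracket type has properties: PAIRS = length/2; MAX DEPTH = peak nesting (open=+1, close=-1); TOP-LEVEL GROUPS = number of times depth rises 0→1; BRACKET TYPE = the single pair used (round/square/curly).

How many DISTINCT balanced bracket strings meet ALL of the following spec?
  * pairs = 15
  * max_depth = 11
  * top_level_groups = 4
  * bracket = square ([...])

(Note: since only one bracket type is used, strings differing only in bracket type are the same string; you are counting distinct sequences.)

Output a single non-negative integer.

Answer: 88

Derivation:
Spec: pairs=15 depth=11 groups=4
Count(depth <= 11) = 1188636
Count(depth <= 10) = 1188548
Count(depth == 11) = 1188636 - 1188548 = 88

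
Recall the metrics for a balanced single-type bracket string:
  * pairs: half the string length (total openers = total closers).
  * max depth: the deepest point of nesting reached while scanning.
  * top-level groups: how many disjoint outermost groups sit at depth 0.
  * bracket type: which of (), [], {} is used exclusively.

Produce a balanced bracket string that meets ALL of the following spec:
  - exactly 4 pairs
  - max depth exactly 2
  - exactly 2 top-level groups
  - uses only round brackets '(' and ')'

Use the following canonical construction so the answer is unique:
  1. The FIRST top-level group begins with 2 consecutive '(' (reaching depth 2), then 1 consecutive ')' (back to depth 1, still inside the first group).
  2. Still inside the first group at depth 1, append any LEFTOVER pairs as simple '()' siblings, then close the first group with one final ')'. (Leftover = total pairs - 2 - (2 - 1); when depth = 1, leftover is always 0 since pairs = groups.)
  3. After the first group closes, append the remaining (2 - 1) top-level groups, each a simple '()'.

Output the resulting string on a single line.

Spec: pairs=4 depth=2 groups=2
Leftover pairs = 4 - 2 - (2-1) = 1
First group: deep chain of depth 2 + 1 sibling pairs
Remaining 1 groups: simple '()' each

Answer: (()())()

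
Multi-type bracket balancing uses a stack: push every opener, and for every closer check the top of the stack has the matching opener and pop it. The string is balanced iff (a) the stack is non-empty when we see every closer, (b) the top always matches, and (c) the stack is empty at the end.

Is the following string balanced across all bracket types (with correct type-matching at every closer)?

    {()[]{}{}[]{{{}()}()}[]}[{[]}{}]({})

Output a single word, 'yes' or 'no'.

Answer: yes

Derivation:
pos 0: push '{'; stack = {
pos 1: push '('; stack = {(
pos 2: ')' matches '('; pop; stack = {
pos 3: push '['; stack = {[
pos 4: ']' matches '['; pop; stack = {
pos 5: push '{'; stack = {{
pos 6: '}' matches '{'; pop; stack = {
pos 7: push '{'; stack = {{
pos 8: '}' matches '{'; pop; stack = {
pos 9: push '['; stack = {[
pos 10: ']' matches '['; pop; stack = {
pos 11: push '{'; stack = {{
pos 12: push '{'; stack = {{{
pos 13: push '{'; stack = {{{{
pos 14: '}' matches '{'; pop; stack = {{{
pos 15: push '('; stack = {{{(
pos 16: ')' matches '('; pop; stack = {{{
pos 17: '}' matches '{'; pop; stack = {{
pos 18: push '('; stack = {{(
pos 19: ')' matches '('; pop; stack = {{
pos 20: '}' matches '{'; pop; stack = {
pos 21: push '['; stack = {[
pos 22: ']' matches '['; pop; stack = {
pos 23: '}' matches '{'; pop; stack = (empty)
pos 24: push '['; stack = [
pos 25: push '{'; stack = [{
pos 26: push '['; stack = [{[
pos 27: ']' matches '['; pop; stack = [{
pos 28: '}' matches '{'; pop; stack = [
pos 29: push '{'; stack = [{
pos 30: '}' matches '{'; pop; stack = [
pos 31: ']' matches '['; pop; stack = (empty)
pos 32: push '('; stack = (
pos 33: push '{'; stack = ({
pos 34: '}' matches '{'; pop; stack = (
pos 35: ')' matches '('; pop; stack = (empty)
end: stack empty → VALID
Verdict: properly nested → yes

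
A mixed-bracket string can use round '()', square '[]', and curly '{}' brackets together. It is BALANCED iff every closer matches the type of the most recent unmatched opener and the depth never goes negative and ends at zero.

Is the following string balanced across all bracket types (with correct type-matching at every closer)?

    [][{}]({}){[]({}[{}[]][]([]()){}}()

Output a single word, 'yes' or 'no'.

Answer: no

Derivation:
pos 0: push '['; stack = [
pos 1: ']' matches '['; pop; stack = (empty)
pos 2: push '['; stack = [
pos 3: push '{'; stack = [{
pos 4: '}' matches '{'; pop; stack = [
pos 5: ']' matches '['; pop; stack = (empty)
pos 6: push '('; stack = (
pos 7: push '{'; stack = ({
pos 8: '}' matches '{'; pop; stack = (
pos 9: ')' matches '('; pop; stack = (empty)
pos 10: push '{'; stack = {
pos 11: push '['; stack = {[
pos 12: ']' matches '['; pop; stack = {
pos 13: push '('; stack = {(
pos 14: push '{'; stack = {({
pos 15: '}' matches '{'; pop; stack = {(
pos 16: push '['; stack = {([
pos 17: push '{'; stack = {([{
pos 18: '}' matches '{'; pop; stack = {([
pos 19: push '['; stack = {([[
pos 20: ']' matches '['; pop; stack = {([
pos 21: ']' matches '['; pop; stack = {(
pos 22: push '['; stack = {([
pos 23: ']' matches '['; pop; stack = {(
pos 24: push '('; stack = {((
pos 25: push '['; stack = {(([
pos 26: ']' matches '['; pop; stack = {((
pos 27: push '('; stack = {(((
pos 28: ')' matches '('; pop; stack = {((
pos 29: ')' matches '('; pop; stack = {(
pos 30: push '{'; stack = {({
pos 31: '}' matches '{'; pop; stack = {(
pos 32: saw closer '}' but top of stack is '(' (expected ')') → INVALID
Verdict: type mismatch at position 32: '}' closes '(' → no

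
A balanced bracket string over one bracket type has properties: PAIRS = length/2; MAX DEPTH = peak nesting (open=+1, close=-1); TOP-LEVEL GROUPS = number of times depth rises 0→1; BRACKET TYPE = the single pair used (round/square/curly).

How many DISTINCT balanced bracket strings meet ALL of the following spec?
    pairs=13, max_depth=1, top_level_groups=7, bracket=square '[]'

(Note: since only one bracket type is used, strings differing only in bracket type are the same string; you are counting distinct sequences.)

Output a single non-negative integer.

Answer: 0

Derivation:
Spec: pairs=13 depth=1 groups=7
Count(depth <= 1) = 0
Count(depth <= 0) = 0
Count(depth == 1) = 0 - 0 = 0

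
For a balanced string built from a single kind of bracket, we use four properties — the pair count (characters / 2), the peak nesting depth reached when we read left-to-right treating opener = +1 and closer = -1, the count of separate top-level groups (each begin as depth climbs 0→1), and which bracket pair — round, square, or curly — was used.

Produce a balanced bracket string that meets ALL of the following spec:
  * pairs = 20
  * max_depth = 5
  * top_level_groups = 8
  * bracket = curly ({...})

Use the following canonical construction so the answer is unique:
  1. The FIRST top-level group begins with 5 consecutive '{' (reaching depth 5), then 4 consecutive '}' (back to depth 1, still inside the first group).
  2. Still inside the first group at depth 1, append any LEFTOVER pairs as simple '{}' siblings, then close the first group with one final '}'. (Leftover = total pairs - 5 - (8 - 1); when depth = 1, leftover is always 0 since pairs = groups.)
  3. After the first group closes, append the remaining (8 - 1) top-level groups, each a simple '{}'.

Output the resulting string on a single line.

Spec: pairs=20 depth=5 groups=8
Leftover pairs = 20 - 5 - (8-1) = 8
First group: deep chain of depth 5 + 8 sibling pairs
Remaining 7 groups: simple '{}' each

Answer: {{{{{}}}}{}{}{}{}{}{}{}{}}{}{}{}{}{}{}{}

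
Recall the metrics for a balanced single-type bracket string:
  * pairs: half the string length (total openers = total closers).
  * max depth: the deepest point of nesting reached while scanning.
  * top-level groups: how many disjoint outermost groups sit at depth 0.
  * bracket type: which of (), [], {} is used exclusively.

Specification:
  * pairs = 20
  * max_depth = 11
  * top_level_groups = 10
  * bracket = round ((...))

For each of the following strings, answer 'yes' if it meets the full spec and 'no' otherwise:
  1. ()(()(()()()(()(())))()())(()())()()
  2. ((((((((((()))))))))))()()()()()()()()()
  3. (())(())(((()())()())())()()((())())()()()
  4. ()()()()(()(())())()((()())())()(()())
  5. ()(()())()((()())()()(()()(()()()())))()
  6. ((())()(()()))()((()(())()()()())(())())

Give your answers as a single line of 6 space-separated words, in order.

String 1 '()(()(()()()(()(())))()())(()())()()': depth seq [1 0 1 2 1 2 3 2 3 2 3 2 3 4 3 4 5 4 3 2 1 2 1 2 1 0 1 2 1 2 1 0 1 0 1 0]
  -> pairs=18 depth=5 groups=5 -> no
String 2 '((((((((((()))))))))))()()()()()()()()()': depth seq [1 2 3 4 5 6 7 8 9 10 11 10 9 8 7 6 5 4 3 2 1 0 1 0 1 0 1 0 1 0 1 0 1 0 1 0 1 0 1 0]
  -> pairs=20 depth=11 groups=10 -> yes
String 3 '(())(())(((()())()())())()()((())())()()()': depth seq [1 2 1 0 1 2 1 0 1 2 3 4 3 4 3 2 3 2 3 2 1 2 1 0 1 0 1 0 1 2 3 2 1 2 1 0 1 0 1 0 1 0]
  -> pairs=21 depth=4 groups=9 -> no
String 4 '()()()()(()(())())()((()())())()(()())': depth seq [1 0 1 0 1 0 1 0 1 2 1 2 3 2 1 2 1 0 1 0 1 2 3 2 3 2 1 2 1 0 1 0 1 2 1 2 1 0]
  -> pairs=19 depth=3 groups=9 -> no
String 5 '()(()())()((()())()()(()()(()()()())))()': depth seq [1 0 1 2 1 2 1 0 1 0 1 2 3 2 3 2 1 2 1 2 1 2 3 2 3 2 3 4 3 4 3 4 3 4 3 2 1 0 1 0]
  -> pairs=20 depth=4 groups=5 -> no
String 6 '((())()(()()))()((()(())()()()())(())())': depth seq [1 2 3 2 1 2 1 2 3 2 3 2 1 0 1 0 1 2 3 2 3 4 3 2 3 2 3 2 3 2 3 2 1 2 3 2 1 2 1 0]
  -> pairs=20 depth=4 groups=3 -> no

Answer: no yes no no no no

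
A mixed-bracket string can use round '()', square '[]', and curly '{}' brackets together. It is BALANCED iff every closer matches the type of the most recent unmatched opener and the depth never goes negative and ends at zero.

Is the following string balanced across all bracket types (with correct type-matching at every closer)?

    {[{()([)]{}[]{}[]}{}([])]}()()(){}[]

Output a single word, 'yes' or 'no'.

pos 0: push '{'; stack = {
pos 1: push '['; stack = {[
pos 2: push '{'; stack = {[{
pos 3: push '('; stack = {[{(
pos 4: ')' matches '('; pop; stack = {[{
pos 5: push '('; stack = {[{(
pos 6: push '['; stack = {[{([
pos 7: saw closer ')' but top of stack is '[' (expected ']') → INVALID
Verdict: type mismatch at position 7: ')' closes '[' → no

Answer: no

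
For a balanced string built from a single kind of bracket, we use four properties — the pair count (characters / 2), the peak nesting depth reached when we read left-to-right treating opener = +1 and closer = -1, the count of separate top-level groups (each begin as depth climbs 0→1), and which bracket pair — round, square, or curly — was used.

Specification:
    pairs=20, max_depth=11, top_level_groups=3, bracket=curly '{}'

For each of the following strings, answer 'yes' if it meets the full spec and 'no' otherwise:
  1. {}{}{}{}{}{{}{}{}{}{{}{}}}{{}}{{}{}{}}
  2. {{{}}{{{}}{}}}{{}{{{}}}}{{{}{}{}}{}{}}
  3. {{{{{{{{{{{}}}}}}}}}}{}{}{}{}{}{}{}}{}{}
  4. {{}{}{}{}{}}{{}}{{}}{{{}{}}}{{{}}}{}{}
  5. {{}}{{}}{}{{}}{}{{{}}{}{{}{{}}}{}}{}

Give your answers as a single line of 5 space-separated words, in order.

String 1 '{}{}{}{}{}{{}{}{}{}{{}{}}}{{}}{{}{}{}}': depth seq [1 0 1 0 1 0 1 0 1 0 1 2 1 2 1 2 1 2 1 2 3 2 3 2 1 0 1 2 1 0 1 2 1 2 1 2 1 0]
  -> pairs=19 depth=3 groups=8 -> no
String 2 '{{{}}{{{}}{}}}{{}{{{}}}}{{{}{}{}}{}{}}': depth seq [1 2 3 2 1 2 3 4 3 2 3 2 1 0 1 2 1 2 3 4 3 2 1 0 1 2 3 2 3 2 3 2 1 2 1 2 1 0]
  -> pairs=19 depth=4 groups=3 -> no
String 3 '{{{{{{{{{{{}}}}}}}}}}{}{}{}{}{}{}{}}{}{}': depth seq [1 2 3 4 5 6 7 8 9 10 11 10 9 8 7 6 5 4 3 2 1 2 1 2 1 2 1 2 1 2 1 2 1 2 1 0 1 0 1 0]
  -> pairs=20 depth=11 groups=3 -> yes
String 4 '{{}{}{}{}{}}{{}}{{}}{{{}{}}}{{{}}}{}{}': depth seq [1 2 1 2 1 2 1 2 1 2 1 0 1 2 1 0 1 2 1 0 1 2 3 2 3 2 1 0 1 2 3 2 1 0 1 0 1 0]
  -> pairs=19 depth=3 groups=7 -> no
String 5 '{{}}{{}}{}{{}}{}{{{}}{}{{}{{}}}{}}{}': depth seq [1 2 1 0 1 2 1 0 1 0 1 2 1 0 1 0 1 2 3 2 1 2 1 2 3 2 3 4 3 2 1 2 1 0 1 0]
  -> pairs=18 depth=4 groups=7 -> no

Answer: no no yes no no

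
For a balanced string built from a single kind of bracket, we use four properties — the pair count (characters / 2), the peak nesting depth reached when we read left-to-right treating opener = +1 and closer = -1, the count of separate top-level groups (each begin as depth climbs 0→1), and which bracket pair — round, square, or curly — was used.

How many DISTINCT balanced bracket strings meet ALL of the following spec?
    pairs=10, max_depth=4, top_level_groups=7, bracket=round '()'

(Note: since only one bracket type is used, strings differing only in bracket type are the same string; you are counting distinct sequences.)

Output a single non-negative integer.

Answer: 7

Derivation:
Spec: pairs=10 depth=4 groups=7
Count(depth <= 4) = 154
Count(depth <= 3) = 147
Count(depth == 4) = 154 - 147 = 7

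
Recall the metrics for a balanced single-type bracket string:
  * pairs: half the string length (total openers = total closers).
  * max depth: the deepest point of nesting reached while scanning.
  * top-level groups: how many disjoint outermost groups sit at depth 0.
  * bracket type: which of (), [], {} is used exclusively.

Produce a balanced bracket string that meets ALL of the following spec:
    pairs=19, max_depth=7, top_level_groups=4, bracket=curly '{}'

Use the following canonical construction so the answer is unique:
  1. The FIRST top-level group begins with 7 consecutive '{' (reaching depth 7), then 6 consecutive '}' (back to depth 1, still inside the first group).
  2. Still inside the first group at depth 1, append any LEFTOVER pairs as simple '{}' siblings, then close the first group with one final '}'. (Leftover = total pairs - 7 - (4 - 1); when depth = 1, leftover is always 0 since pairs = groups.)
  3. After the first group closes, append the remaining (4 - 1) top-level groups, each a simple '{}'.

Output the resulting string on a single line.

Spec: pairs=19 depth=7 groups=4
Leftover pairs = 19 - 7 - (4-1) = 9
First group: deep chain of depth 7 + 9 sibling pairs
Remaining 3 groups: simple '{}' each

Answer: {{{{{{{}}}}}}{}{}{}{}{}{}{}{}{}}{}{}{}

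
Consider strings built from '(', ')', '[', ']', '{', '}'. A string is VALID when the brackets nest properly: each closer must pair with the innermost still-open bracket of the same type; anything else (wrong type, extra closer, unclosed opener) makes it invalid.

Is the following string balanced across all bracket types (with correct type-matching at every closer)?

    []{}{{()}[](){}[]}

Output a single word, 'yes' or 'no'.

pos 0: push '['; stack = [
pos 1: ']' matches '['; pop; stack = (empty)
pos 2: push '{'; stack = {
pos 3: '}' matches '{'; pop; stack = (empty)
pos 4: push '{'; stack = {
pos 5: push '{'; stack = {{
pos 6: push '('; stack = {{(
pos 7: ')' matches '('; pop; stack = {{
pos 8: '}' matches '{'; pop; stack = {
pos 9: push '['; stack = {[
pos 10: ']' matches '['; pop; stack = {
pos 11: push '('; stack = {(
pos 12: ')' matches '('; pop; stack = {
pos 13: push '{'; stack = {{
pos 14: '}' matches '{'; pop; stack = {
pos 15: push '['; stack = {[
pos 16: ']' matches '['; pop; stack = {
pos 17: '}' matches '{'; pop; stack = (empty)
end: stack empty → VALID
Verdict: properly nested → yes

Answer: yes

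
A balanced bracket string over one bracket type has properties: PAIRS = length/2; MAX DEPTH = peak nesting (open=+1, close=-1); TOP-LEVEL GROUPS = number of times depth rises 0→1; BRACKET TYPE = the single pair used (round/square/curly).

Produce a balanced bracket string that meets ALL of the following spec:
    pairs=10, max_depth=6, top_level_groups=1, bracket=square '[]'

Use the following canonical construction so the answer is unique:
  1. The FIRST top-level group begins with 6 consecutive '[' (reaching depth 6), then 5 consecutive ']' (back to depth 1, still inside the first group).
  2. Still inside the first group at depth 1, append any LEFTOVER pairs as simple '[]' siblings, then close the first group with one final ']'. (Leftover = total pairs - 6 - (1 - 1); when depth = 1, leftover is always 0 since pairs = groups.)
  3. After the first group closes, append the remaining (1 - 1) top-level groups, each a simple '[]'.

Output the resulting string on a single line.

Answer: [[[[[[]]]]][][][][]]

Derivation:
Spec: pairs=10 depth=6 groups=1
Leftover pairs = 10 - 6 - (1-1) = 4
First group: deep chain of depth 6 + 4 sibling pairs
Remaining 0 groups: simple '[]' each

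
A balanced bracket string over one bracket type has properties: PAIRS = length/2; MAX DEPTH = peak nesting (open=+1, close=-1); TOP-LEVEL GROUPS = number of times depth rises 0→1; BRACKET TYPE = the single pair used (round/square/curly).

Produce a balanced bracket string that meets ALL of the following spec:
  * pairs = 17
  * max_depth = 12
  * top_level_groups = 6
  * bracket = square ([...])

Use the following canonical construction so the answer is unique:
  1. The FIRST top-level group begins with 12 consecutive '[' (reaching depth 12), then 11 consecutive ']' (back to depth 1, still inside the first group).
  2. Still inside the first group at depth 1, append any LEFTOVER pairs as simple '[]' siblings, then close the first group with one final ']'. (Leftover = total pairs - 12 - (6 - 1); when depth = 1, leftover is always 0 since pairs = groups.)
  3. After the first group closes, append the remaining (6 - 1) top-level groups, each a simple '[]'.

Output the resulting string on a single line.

Answer: [[[[[[[[[[[[]]]]]]]]]]]][][][][][]

Derivation:
Spec: pairs=17 depth=12 groups=6
Leftover pairs = 17 - 12 - (6-1) = 0
First group: deep chain of depth 12 + 0 sibling pairs
Remaining 5 groups: simple '[]' each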